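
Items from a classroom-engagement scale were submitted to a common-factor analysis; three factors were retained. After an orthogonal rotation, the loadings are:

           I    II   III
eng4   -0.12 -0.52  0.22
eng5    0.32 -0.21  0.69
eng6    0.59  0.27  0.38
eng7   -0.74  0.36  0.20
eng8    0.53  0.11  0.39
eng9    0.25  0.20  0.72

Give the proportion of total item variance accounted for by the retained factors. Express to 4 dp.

0.5507

Communalities: 0.3332, 0.6226, 0.5654, 0.7172, 0.4451, 0.6209; Σh² = 3.3044.
Total variance with 6 standardized items is 6, so the solution explains 3.3044/6 = 0.5507.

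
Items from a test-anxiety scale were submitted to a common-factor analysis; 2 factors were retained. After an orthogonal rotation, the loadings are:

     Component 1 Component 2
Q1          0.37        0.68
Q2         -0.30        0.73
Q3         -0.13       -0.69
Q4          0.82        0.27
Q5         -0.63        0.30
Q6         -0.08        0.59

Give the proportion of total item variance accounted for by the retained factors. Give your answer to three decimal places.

SS loadings by factor: 1.3195, 1.9824; total = 3.3019.
Total variance with 6 standardized items is 6, so the solution explains 3.3019/6 = 0.5503.

0.550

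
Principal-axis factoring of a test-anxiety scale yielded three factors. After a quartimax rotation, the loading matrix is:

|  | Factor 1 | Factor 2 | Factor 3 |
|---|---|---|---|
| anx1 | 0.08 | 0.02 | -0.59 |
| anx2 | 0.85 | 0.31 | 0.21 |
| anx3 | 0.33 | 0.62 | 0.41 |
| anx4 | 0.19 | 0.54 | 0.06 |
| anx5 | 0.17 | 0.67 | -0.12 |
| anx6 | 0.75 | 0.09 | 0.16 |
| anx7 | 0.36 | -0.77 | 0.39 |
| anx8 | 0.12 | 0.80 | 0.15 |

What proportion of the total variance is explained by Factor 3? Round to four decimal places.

0.0973

SS loadings for Factor 3 = (-0.59)² + 0.21² + 0.41² + 0.06² + (-0.12)² + 0.16² + 0.39² + 0.15² = 0.7785
Proportion of variance = 0.7785 / 8 = 0.0973.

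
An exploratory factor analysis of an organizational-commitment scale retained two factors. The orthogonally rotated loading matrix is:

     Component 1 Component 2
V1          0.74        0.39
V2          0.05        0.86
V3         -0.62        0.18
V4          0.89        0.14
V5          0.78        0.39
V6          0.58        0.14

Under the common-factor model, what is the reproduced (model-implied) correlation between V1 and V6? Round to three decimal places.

r̂ = Σ λ_i·λ_j across factors = (0.74)(0.58) + (0.39)(0.14)
  = +0.4292 +0.0546 = 0.4838

0.484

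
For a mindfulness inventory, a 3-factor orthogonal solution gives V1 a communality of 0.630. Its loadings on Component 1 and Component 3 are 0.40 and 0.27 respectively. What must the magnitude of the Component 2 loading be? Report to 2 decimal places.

0.63

Under orthogonal rotation h² = Σλ², so λ_Component 2² = h² − (0.2329) = 0.630 − 0.2329 = 0.3971.
|λ| = √0.3971 = 0.6302.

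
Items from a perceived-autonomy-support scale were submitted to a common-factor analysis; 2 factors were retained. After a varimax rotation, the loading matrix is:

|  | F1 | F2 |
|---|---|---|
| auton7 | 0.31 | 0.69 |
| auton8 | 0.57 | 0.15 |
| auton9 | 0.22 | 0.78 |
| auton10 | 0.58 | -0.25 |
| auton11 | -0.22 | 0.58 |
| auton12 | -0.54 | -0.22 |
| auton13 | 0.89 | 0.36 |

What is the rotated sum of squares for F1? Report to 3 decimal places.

1.938

SS loadings for F1 = 0.31² + 0.57² + 0.22² + 0.58² + (-0.22)² + (-0.54)² + 0.89² = 0.0961 + 0.3249 + 0.0484 + 0.3364 + 0.0484 + 0.2916 + 0.7921 = 1.9379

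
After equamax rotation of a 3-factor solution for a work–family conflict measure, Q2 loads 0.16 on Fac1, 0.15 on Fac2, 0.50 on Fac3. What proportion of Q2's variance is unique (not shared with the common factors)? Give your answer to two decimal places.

0.70

h² = 0.16² + 0.15² + 0.50² = 0.0256 + 0.0225 + 0.2500 = 0.2981
Uniqueness u² = 1 − h² = 1 − 0.2981 = 0.7019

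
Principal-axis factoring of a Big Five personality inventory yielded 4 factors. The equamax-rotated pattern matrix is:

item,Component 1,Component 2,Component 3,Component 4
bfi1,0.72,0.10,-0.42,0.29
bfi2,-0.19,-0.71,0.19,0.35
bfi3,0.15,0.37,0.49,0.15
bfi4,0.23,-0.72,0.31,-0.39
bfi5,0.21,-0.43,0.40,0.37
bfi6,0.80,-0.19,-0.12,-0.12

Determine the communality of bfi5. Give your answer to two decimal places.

h² = 0.21² + (-0.43)² + 0.40² + 0.37² = 0.0441 + 0.1849 + 0.1600 + 0.1369 = 0.5259

0.53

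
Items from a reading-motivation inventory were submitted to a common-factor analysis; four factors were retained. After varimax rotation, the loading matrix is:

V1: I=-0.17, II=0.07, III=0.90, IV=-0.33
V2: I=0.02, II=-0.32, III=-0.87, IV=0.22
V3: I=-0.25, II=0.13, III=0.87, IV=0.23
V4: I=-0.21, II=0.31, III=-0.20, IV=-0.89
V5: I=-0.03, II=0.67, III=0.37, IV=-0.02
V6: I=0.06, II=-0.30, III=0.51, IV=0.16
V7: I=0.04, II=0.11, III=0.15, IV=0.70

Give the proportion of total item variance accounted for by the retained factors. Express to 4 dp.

0.7450

Communalities: 0.9527, 0.9081, 0.8892, 0.9723, 0.5871, 0.3793, 0.5262; Σh² = 5.2149.
Total variance with 7 standardized items is 7, so the solution explains 5.2149/7 = 0.7450.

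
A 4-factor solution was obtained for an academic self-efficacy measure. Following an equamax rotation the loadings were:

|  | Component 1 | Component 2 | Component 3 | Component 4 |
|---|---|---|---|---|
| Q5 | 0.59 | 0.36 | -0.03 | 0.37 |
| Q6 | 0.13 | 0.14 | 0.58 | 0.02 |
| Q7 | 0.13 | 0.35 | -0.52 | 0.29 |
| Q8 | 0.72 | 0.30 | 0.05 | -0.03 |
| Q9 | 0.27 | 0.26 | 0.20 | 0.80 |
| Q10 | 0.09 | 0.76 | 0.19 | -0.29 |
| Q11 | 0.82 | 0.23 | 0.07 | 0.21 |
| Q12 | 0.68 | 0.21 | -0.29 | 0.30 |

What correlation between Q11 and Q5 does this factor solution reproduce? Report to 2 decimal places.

r̂ = Σ λ_i·λ_j across factors = (0.82)(0.59) + (0.23)(0.36) + (0.07)(-0.03) + (0.21)(0.37)
  = +0.4838 +0.0828 -0.0021 +0.0777 = 0.6422

0.64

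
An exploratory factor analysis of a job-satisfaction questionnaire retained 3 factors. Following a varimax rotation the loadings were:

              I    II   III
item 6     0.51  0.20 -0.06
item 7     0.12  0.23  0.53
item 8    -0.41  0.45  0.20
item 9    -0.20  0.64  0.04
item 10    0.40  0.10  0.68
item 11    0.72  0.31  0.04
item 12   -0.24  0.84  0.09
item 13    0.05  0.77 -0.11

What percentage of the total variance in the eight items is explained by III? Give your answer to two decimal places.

SS loadings for III = (-0.06)² + 0.53² + 0.20² + 0.04² + 0.68² + 0.04² + 0.09² + (-0.11)² = 0.8103
With 8 standardized items, total variance = 8. Proportion = 0.8103/8 = 0.1013 → 10.13%.

10.13%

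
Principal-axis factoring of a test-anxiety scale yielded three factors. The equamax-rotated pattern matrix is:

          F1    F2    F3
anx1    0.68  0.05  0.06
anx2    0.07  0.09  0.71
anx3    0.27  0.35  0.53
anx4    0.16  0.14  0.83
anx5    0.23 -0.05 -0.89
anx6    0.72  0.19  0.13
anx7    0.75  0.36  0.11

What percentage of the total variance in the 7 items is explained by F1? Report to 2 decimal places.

SS loadings for F1 = 0.68² + 0.07² + 0.27² + 0.16² + 0.23² + 0.72² + 0.75² = 1.6996
With 7 standardized items, total variance = 7. Proportion = 1.6996/7 = 0.2428 → 24.28%.

24.28%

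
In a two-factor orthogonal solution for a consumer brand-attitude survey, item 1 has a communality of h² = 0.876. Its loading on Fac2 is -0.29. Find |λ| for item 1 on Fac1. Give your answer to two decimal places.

Under orthogonal rotation h² = Σλ², so λ_Fac1² = h² − (0.0841) = 0.876 − 0.0841 = 0.7919.
|λ| = √0.7919 = 0.8899.

0.89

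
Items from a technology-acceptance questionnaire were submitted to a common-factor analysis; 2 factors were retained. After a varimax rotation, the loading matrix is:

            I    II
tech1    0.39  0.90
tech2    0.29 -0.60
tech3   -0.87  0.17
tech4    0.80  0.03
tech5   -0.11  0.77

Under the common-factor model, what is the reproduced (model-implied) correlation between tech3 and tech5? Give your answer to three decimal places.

r̂ = Σ λ_i·λ_j across factors = (-0.87)(-0.11) + (0.17)(0.77)
  = +0.0957 +0.1309 = 0.2266

0.227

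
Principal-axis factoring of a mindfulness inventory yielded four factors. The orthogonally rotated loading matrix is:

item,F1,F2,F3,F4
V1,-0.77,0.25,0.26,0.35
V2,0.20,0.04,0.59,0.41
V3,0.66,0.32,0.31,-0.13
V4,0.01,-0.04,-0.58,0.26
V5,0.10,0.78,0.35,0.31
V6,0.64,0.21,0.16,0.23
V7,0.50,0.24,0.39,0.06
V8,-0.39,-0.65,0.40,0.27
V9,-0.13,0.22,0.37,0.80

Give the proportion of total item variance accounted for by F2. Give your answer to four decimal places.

0.1499

SS loadings for F2 = 0.25² + 0.04² + 0.32² + (-0.04)² + 0.78² + 0.21² + 0.24² + (-0.65)² + 0.22² = 1.3491
Proportion of variance = 1.3491 / 9 = 0.1499.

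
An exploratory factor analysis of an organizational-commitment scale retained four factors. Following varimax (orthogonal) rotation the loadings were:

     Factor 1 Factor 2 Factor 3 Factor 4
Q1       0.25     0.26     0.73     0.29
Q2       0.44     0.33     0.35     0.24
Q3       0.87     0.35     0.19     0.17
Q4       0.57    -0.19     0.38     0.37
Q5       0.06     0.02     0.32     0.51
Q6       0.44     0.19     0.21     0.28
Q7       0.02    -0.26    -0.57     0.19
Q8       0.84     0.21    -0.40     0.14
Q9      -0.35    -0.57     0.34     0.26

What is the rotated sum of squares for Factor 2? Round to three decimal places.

SS loadings for Factor 2 = 0.26² + 0.33² + 0.35² + (-0.19)² + 0.02² + 0.19² + (-0.26)² + 0.21² + (-0.57)² = 0.0676 + 0.1089 + 0.1225 + 0.0361 + 0.0004 + 0.0361 + 0.0676 + 0.0441 + 0.3249 = 0.8082

0.808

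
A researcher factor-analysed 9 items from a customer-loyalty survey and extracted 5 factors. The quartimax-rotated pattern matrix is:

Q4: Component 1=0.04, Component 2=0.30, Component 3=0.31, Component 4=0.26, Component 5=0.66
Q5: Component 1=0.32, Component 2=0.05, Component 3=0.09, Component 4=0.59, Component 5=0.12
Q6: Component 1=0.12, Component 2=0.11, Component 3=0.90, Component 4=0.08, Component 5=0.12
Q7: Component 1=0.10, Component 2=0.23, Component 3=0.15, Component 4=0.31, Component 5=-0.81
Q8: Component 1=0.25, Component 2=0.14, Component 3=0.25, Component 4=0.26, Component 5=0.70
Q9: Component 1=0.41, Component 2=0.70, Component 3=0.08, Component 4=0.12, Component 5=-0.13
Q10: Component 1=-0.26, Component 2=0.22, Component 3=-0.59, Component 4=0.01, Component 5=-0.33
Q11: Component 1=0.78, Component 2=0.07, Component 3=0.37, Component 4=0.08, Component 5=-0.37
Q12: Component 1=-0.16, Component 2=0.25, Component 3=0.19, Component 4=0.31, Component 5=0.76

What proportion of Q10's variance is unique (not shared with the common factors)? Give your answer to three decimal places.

0.427

h² = (-0.26)² + 0.22² + (-0.59)² + 0.01² + (-0.33)² = 0.0676 + 0.0484 + 0.3481 + 0.0001 + 0.1089 = 0.5731
Uniqueness u² = 1 − h² = 1 − 0.5731 = 0.4269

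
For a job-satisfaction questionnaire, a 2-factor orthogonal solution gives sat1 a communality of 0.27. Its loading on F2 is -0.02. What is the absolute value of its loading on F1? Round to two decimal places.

Under orthogonal rotation h² = Σλ², so λ_F1² = h² − (0.0004) = 0.27 − 0.0004 = 0.2696.
|λ| = √0.2696 = 0.5192.

0.52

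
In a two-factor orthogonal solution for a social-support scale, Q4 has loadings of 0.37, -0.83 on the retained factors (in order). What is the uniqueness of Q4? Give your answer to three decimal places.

0.174

h² = 0.37² + (-0.83)² = 0.1369 + 0.6889 = 0.8258
Uniqueness u² = 1 − h² = 1 − 0.8258 = 0.1742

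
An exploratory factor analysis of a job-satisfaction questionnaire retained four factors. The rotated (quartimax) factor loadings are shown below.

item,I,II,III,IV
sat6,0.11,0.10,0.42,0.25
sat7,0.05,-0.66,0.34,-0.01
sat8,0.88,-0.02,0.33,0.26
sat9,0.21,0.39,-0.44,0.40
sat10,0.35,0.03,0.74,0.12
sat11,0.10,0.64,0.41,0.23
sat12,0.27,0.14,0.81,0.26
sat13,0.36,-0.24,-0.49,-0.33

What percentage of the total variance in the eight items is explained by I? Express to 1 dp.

14.6%

SS loadings for I = 0.11² + 0.05² + 0.88² + 0.21² + 0.35² + 0.10² + 0.27² + 0.36² = 1.1681
With 8 standardized items, total variance = 8. Proportion = 1.1681/8 = 0.1460 → 14.60%.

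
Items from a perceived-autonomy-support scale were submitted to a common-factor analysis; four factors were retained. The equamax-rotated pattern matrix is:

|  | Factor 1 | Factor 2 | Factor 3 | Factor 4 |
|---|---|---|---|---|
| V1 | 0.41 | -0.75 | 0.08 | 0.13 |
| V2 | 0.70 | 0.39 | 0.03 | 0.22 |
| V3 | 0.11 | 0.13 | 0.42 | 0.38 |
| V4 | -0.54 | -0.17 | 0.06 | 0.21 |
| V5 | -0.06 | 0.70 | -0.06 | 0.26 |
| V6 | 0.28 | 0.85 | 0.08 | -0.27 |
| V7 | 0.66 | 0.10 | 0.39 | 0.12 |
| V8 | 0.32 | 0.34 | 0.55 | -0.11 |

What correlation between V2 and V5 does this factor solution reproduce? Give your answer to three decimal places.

r̂ = Σ λ_i·λ_j across factors = (0.70)(-0.06) + (0.39)(0.70) + (0.03)(-0.06) + (0.22)(0.26)
  = -0.0420 +0.2730 -0.0018 +0.0572 = 0.2864

0.286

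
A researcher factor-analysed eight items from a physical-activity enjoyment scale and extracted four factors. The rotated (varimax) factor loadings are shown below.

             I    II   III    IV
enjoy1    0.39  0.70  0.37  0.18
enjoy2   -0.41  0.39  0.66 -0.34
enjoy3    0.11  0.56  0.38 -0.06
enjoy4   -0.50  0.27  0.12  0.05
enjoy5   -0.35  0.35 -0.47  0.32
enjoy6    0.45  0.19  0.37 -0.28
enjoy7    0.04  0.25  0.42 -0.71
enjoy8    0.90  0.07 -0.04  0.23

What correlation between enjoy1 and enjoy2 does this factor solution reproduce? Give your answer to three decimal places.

0.296

r̂ = Σ λ_i·λ_j across factors = (0.39)(-0.41) + (0.70)(0.39) + (0.37)(0.66) + (0.18)(-0.34)
  = -0.1599 +0.2730 +0.2442 -0.0612 = 0.2961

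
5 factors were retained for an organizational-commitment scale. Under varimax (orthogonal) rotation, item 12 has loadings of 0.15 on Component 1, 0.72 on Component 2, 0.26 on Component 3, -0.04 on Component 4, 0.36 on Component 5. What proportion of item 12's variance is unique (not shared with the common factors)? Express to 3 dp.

0.260

h² = 0.15² + 0.72² + 0.26² + (-0.04)² + 0.36² = 0.0225 + 0.5184 + 0.0676 + 0.0016 + 0.1296 = 0.7397
Uniqueness u² = 1 − h² = 1 − 0.7397 = 0.2603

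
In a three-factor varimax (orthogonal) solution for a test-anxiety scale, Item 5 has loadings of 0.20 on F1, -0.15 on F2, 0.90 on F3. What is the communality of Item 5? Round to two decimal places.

h² = 0.20² + (-0.15)² + 0.90² = 0.0400 + 0.0225 + 0.8100 = 0.8725

0.87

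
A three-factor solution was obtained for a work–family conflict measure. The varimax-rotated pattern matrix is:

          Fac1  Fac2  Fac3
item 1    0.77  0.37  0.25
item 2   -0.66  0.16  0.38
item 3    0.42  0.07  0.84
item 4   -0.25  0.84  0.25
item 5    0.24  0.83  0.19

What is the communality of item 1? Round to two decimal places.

h² = 0.77² + 0.37² + 0.25² = 0.5929 + 0.1369 + 0.0625 = 0.7923

0.79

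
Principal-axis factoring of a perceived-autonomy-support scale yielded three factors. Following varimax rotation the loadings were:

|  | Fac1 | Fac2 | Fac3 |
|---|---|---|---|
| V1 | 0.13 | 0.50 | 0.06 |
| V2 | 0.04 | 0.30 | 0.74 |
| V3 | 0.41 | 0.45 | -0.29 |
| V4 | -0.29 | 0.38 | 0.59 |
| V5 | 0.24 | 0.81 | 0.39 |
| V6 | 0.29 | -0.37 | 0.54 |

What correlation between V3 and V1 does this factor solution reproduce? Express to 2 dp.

0.26

r̂ = Σ λ_i·λ_j across factors = (0.41)(0.13) + (0.45)(0.50) + (-0.29)(0.06)
  = +0.0533 +0.2250 -0.0174 = 0.2609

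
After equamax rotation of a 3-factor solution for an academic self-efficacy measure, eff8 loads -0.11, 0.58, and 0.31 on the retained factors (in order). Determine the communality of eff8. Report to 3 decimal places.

h² = (-0.11)² + 0.58² + 0.31² = 0.0121 + 0.3364 + 0.0961 = 0.4446

0.445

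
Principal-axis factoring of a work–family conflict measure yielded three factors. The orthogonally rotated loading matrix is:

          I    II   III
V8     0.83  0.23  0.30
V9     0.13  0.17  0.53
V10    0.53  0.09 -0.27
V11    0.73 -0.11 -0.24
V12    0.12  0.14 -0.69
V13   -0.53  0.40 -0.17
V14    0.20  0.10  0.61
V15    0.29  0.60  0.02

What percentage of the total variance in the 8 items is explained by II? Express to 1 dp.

8.1%

SS loadings for II = 0.23² + 0.17² + 0.09² + (-0.11)² + 0.14² + 0.40² + 0.10² + 0.60² = 0.6516
With 8 standardized items, total variance = 8. Proportion = 0.6516/8 = 0.0815 → 8.15%.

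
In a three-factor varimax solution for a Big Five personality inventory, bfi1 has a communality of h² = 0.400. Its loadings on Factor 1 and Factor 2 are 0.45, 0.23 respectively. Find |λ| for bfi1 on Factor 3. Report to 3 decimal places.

0.380

Under orthogonal rotation h² = Σλ², so λ_Factor 3² = h² − (0.2554) = 0.400 − 0.2554 = 0.1446.
|λ| = √0.1446 = 0.3803.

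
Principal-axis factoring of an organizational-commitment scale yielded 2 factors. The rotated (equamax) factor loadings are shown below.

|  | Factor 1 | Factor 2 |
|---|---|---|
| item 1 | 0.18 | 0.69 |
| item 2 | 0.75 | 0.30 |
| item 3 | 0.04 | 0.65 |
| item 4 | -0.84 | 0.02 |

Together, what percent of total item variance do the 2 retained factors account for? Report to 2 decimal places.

Communalities: 0.5085, 0.6525, 0.4241, 0.7060; Σh² = 2.2911.
Total variance with 4 standardized items is 4, so the solution explains 2.2911/4 = 0.5728 = 57.28%.

57.28%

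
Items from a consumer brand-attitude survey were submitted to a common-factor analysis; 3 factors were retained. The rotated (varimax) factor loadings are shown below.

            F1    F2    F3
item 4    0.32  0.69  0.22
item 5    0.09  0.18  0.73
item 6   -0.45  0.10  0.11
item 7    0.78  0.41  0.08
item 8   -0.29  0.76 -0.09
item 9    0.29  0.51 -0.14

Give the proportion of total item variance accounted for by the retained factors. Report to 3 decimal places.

0.540

Communalities: 0.6269, 0.5734, 0.2246, 0.7829, 0.6698, 0.3638; Σh² = 3.2414.
Total variance with 6 standardized items is 6, so the solution explains 3.2414/6 = 0.5402.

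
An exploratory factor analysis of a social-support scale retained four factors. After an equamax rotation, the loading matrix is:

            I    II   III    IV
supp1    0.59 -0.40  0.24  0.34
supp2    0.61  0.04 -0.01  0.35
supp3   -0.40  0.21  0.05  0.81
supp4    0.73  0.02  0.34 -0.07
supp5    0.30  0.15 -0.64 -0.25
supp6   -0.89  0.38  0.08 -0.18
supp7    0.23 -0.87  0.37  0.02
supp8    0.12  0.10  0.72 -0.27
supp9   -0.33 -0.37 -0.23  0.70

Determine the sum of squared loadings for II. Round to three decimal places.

1.277

SS loadings for II = (-0.40)² + 0.04² + 0.21² + 0.02² + 0.15² + 0.38² + (-0.87)² + 0.10² + (-0.37)² = 0.1600 + 0.0016 + 0.0441 + 0.0004 + 0.0225 + 0.1444 + 0.7569 + 0.0100 + 0.1369 = 1.2768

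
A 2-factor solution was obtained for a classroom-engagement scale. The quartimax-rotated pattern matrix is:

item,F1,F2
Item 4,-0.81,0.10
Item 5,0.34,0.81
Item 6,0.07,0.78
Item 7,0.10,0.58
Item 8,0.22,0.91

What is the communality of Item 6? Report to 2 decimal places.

0.61

h² = 0.07² + 0.78² = 0.0049 + 0.6084 = 0.6133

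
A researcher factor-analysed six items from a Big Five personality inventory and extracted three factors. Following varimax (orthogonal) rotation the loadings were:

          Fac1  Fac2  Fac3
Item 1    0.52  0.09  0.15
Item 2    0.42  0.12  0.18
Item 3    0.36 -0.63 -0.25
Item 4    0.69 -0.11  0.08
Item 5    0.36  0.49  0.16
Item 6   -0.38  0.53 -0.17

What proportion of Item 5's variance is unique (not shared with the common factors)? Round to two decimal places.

0.60

h² = 0.36² + 0.49² + 0.16² = 0.1296 + 0.2401 + 0.0256 = 0.3953
Uniqueness u² = 1 − h² = 1 − 0.3953 = 0.6047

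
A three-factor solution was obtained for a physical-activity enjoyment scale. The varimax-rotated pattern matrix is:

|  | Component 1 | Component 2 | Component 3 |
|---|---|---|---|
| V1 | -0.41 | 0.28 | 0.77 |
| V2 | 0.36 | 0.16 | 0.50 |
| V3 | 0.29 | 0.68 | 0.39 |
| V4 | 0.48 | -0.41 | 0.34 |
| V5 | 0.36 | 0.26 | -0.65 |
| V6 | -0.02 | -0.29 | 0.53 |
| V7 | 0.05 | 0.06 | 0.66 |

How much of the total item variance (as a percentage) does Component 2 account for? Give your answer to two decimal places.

12.71%

SS loadings for Component 2 = 0.28² + 0.16² + 0.68² + (-0.41)² + 0.26² + (-0.29)² + 0.06² = 0.8898
With 7 standardized items, total variance = 7. Proportion = 0.8898/7 = 0.1271 → 12.71%.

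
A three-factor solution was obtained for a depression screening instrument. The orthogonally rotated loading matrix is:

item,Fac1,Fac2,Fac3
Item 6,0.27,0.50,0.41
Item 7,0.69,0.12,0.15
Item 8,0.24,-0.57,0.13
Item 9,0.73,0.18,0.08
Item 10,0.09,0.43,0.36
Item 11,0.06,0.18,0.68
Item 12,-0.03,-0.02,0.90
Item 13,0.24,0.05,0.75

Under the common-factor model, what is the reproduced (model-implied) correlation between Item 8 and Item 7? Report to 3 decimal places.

0.117

r̂ = Σ λ_i·λ_j across factors = (0.24)(0.69) + (-0.57)(0.12) + (0.13)(0.15)
  = +0.1656 -0.0684 +0.0195 = 0.1167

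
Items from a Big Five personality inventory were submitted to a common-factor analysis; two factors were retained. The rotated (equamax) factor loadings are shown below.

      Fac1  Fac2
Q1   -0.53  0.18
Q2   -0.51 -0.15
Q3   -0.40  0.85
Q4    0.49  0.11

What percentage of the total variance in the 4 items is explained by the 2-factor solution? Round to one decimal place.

SS loadings by factor: 0.9411, 0.7895; total = 1.7306.
Total variance with 4 standardized items is 4, so the solution explains 1.7306/4 = 0.4326 = 43.27%.

43.3%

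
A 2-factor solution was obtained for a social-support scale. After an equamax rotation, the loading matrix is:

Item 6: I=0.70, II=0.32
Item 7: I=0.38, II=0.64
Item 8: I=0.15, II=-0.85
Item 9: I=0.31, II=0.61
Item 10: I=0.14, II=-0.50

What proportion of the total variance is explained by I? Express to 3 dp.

0.155

SS loadings for I = 0.70² + 0.38² + 0.15² + 0.31² + 0.14² = 0.7726
Proportion of variance = 0.7726 / 5 = 0.1545.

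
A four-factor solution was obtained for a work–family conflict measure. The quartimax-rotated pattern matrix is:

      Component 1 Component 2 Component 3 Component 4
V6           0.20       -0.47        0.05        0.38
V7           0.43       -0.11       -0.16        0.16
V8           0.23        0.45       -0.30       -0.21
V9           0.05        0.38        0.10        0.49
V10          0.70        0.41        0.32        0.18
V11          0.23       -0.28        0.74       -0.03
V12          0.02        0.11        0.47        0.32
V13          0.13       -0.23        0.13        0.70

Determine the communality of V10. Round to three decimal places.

h² = 0.70² + 0.41² + 0.32² + 0.18² = 0.4900 + 0.1681 + 0.1024 + 0.0324 = 0.7929

0.793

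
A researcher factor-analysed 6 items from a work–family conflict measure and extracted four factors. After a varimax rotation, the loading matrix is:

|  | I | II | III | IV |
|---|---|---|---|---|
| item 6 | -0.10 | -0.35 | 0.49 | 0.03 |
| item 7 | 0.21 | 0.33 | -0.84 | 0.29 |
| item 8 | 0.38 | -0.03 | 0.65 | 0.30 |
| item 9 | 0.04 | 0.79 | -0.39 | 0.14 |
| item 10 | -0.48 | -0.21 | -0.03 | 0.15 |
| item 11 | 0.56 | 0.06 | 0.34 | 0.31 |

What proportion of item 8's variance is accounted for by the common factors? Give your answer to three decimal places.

0.658

h² = 0.38² + (-0.03)² + 0.65² + 0.30² = 0.1444 + 0.0009 + 0.4225 + 0.0900 = 0.6578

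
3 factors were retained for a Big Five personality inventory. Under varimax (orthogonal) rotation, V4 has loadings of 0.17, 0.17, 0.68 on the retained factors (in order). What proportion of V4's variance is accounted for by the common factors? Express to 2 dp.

h² = 0.17² + 0.17² + 0.68² = 0.0289 + 0.0289 + 0.4624 = 0.5202

0.52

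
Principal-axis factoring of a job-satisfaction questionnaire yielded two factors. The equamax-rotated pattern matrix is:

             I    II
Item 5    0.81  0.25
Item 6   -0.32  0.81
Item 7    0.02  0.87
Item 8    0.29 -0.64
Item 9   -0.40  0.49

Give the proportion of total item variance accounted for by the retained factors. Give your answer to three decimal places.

Communalities: 0.7186, 0.7585, 0.7573, 0.4937, 0.4001; Σh² = 3.1282.
Total variance with 5 standardized items is 5, so the solution explains 3.1282/5 = 0.6256.

0.626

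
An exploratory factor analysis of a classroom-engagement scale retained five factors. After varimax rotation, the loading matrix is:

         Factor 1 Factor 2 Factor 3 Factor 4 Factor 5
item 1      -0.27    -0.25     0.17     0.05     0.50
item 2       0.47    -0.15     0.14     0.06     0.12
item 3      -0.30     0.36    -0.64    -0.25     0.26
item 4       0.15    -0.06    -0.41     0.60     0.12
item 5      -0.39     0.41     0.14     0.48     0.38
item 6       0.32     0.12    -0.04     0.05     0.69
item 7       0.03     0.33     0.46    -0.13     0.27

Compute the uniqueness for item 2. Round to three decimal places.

0.719

h² = 0.47² + (-0.15)² + 0.14² + 0.06² + 0.12² = 0.2209 + 0.0225 + 0.0196 + 0.0036 + 0.0144 = 0.2810
Uniqueness u² = 1 − h² = 1 − 0.2810 = 0.7190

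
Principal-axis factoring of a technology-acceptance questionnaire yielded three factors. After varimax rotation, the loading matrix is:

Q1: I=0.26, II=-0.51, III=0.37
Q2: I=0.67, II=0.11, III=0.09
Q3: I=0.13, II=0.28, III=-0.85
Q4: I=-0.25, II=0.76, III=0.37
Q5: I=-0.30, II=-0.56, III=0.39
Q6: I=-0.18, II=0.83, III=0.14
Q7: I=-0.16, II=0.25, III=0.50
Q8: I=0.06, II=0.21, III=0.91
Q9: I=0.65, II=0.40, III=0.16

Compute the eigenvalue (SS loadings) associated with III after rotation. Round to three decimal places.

SS loadings for III = 0.37² + 0.09² + (-0.85)² + 0.37² + 0.39² + 0.14² + 0.50² + 0.91² + 0.16² = 0.1369 + 0.0081 + 0.7225 + 0.1369 + 0.1521 + 0.0196 + 0.2500 + 0.8281 + 0.0256 = 2.2798

2.280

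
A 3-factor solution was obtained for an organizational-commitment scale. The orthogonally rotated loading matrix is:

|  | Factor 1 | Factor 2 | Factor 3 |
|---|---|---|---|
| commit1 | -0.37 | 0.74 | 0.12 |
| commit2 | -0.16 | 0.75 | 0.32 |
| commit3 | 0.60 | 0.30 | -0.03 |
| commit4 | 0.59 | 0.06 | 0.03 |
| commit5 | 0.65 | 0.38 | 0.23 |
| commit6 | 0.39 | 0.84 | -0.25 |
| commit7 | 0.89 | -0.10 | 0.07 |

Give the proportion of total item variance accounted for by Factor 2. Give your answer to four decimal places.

0.2948

SS loadings for Factor 2 = 0.74² + 0.75² + 0.30² + 0.06² + 0.38² + 0.84² + (-0.10)² = 2.0637
Proportion of variance = 2.0637 / 7 = 0.2948.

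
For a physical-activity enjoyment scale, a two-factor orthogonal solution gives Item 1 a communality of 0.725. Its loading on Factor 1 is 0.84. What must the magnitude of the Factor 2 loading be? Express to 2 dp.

Under orthogonal rotation h² = Σλ², so λ_Factor 2² = h² − (0.7056) = 0.725 − 0.7056 = 0.0194.
|λ| = √0.0194 = 0.1393.

0.14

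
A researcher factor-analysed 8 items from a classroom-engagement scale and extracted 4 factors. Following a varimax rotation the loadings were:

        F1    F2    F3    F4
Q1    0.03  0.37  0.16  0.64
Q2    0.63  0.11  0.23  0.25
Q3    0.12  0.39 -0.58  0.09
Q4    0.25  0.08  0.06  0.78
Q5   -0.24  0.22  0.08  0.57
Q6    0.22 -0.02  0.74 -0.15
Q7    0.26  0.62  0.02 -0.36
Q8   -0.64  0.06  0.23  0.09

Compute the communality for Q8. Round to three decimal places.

h² = (-0.64)² + 0.06² + 0.23² + 0.09² = 0.4096 + 0.0036 + 0.0529 + 0.0081 = 0.4742

0.474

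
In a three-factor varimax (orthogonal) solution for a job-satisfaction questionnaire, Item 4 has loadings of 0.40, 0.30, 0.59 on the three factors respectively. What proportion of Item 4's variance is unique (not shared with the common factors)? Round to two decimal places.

h² = 0.40² + 0.30² + 0.59² = 0.1600 + 0.0900 + 0.3481 = 0.5981
Uniqueness u² = 1 − h² = 1 − 0.5981 = 0.4019

0.40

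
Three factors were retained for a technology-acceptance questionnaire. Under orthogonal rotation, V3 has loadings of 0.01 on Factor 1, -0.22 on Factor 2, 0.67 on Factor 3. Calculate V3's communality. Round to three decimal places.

0.497

h² = 0.01² + (-0.22)² + 0.67² = 0.0001 + 0.0484 + 0.4489 = 0.4974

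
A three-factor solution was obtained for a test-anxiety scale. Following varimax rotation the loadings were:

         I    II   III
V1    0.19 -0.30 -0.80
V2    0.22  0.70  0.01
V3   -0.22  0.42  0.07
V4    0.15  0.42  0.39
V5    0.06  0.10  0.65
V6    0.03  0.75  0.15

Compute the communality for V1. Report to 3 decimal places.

0.766

h² = 0.19² + (-0.30)² + (-0.80)² = 0.0361 + 0.0900 + 0.6400 = 0.7661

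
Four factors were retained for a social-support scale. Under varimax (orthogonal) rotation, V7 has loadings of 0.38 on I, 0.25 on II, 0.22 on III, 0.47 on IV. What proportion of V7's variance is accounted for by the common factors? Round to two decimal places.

h² = 0.38² + 0.25² + 0.22² + 0.47² = 0.1444 + 0.0625 + 0.0484 + 0.2209 = 0.4762

0.48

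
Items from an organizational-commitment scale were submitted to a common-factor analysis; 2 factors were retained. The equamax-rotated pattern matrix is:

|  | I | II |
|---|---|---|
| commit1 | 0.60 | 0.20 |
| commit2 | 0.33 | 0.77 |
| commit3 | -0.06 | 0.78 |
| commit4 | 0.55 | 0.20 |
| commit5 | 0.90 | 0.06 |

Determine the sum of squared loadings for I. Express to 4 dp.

SS loadings for I = 0.60² + 0.33² + (-0.06)² + 0.55² + 0.90² = 0.3600 + 0.1089 + 0.0036 + 0.3025 + 0.8100 = 1.5850

1.5850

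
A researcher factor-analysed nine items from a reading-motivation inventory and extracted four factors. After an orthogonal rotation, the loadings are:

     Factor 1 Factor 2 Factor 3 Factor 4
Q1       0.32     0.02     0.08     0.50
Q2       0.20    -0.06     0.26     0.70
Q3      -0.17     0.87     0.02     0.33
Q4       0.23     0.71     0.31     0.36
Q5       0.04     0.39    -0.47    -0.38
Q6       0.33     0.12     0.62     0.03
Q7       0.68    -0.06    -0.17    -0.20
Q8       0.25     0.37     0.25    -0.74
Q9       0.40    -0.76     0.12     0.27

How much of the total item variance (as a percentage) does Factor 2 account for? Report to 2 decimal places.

23.88%

SS loadings for Factor 2 = 0.02² + (-0.06)² + 0.87² + 0.71² + 0.39² + 0.12² + (-0.06)² + 0.37² + (-0.76)² = 2.1496
With 9 standardized items, total variance = 9. Proportion = 2.1496/9 = 0.2388 → 23.88%.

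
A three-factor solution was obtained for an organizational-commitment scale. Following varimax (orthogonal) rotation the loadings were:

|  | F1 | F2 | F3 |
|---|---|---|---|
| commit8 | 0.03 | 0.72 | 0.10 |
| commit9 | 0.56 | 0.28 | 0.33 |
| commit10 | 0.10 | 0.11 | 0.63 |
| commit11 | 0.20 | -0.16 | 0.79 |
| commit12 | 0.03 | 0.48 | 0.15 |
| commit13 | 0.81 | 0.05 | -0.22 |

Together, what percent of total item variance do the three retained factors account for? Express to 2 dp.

51.66%

SS loadings by factor: 1.0215, 0.8674, 1.2108; total = 3.0997.
Total variance with 6 standardized items is 6, so the solution explains 3.0997/6 = 0.5166 = 51.66%.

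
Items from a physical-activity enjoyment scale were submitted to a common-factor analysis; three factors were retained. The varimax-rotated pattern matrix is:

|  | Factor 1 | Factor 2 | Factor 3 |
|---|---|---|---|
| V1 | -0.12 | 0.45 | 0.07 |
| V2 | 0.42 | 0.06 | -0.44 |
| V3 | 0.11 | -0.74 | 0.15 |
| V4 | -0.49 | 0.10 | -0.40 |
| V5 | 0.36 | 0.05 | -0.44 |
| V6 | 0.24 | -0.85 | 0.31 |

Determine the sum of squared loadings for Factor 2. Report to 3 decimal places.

1.489

SS loadings for Factor 2 = 0.45² + 0.06² + (-0.74)² + 0.10² + 0.05² + (-0.85)² = 0.2025 + 0.0036 + 0.5476 + 0.0100 + 0.0025 + 0.7225 = 1.4887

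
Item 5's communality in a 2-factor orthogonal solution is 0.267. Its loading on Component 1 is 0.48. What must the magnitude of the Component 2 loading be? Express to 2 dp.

0.19

Under orthogonal rotation h² = Σλ², so λ_Component 2² = h² − (0.2304) = 0.267 − 0.2304 = 0.0366.
|λ| = √0.0366 = 0.1913.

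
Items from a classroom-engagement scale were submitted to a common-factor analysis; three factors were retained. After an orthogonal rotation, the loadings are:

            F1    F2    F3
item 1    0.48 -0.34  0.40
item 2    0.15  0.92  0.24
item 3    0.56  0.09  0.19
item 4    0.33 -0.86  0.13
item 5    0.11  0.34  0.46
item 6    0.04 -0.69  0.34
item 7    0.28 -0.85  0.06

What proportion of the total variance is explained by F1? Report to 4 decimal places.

SS loadings for F1 = 0.48² + 0.15² + 0.56² + 0.33² + 0.11² + 0.04² + 0.28² = 0.7675
Proportion of variance = 0.7675 / 7 = 0.1096.

0.1096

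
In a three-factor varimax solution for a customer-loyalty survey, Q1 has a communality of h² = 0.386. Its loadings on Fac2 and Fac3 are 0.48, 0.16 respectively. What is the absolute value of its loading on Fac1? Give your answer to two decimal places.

0.36

Under orthogonal rotation h² = Σλ², so λ_Fac1² = h² − (0.2560) = 0.386 − 0.2560 = 0.1300.
|λ| = √0.1300 = 0.3606.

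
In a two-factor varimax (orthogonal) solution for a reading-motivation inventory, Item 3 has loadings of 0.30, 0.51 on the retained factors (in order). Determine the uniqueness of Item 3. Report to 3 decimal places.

0.650

h² = 0.30² + 0.51² = 0.0900 + 0.2601 = 0.3501
Uniqueness u² = 1 − h² = 1 − 0.3501 = 0.6499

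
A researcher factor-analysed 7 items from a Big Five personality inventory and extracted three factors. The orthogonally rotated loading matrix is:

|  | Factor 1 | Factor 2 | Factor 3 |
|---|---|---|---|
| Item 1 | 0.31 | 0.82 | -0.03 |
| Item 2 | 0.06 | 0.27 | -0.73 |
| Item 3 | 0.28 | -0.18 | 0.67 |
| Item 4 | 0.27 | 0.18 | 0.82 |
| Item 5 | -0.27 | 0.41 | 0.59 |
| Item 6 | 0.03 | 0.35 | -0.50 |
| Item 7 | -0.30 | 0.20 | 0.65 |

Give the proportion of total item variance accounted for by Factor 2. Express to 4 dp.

0.1630

SS loadings for Factor 2 = 0.82² + 0.27² + (-0.18)² + 0.18² + 0.41² + 0.35² + 0.20² = 1.1407
Proportion of variance = 1.1407 / 7 = 0.1630.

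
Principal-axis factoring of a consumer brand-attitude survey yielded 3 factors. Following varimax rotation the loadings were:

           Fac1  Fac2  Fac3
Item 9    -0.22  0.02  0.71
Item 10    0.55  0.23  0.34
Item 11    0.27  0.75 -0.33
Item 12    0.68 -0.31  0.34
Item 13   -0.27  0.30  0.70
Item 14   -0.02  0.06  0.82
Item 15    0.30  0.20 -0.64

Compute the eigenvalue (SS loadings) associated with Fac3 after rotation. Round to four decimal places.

2.4162

SS loadings for Fac3 = 0.71² + 0.34² + (-0.33)² + 0.34² + 0.70² + 0.82² + (-0.64)² = 0.5041 + 0.1156 + 0.1089 + 0.1156 + 0.4900 + 0.6724 + 0.4096 = 2.4162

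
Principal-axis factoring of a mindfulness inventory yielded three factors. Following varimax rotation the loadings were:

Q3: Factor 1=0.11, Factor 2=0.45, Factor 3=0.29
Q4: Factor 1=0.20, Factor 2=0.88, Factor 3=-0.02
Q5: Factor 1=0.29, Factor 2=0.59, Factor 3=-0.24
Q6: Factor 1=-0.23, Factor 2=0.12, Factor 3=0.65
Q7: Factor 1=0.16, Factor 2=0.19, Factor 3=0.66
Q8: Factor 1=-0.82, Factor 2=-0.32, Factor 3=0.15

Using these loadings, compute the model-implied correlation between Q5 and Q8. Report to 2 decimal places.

-0.46

r̂ = Σ λ_i·λ_j across factors = (0.29)(-0.82) + (0.59)(-0.32) + (-0.24)(0.15)
  = -0.2378 -0.1888 -0.0360 = -0.4626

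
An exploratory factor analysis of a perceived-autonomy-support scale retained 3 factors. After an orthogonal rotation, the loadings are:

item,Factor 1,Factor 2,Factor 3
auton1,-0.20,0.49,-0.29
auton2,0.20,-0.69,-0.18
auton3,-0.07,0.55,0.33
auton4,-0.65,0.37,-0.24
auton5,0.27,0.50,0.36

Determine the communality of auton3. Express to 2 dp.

0.42

h² = (-0.07)² + 0.55² + 0.33² = 0.0049 + 0.3025 + 0.1089 = 0.4163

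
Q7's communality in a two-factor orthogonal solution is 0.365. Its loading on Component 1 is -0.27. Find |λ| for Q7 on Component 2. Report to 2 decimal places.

Under orthogonal rotation h² = Σλ², so λ_Component 2² = h² − (0.0729) = 0.365 − 0.0729 = 0.2921.
|λ| = √0.2921 = 0.5405.

0.54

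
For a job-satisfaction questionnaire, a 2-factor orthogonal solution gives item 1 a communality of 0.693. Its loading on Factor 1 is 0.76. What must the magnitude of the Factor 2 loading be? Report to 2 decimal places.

Under orthogonal rotation h² = Σλ², so λ_Factor 2² = h² − (0.5776) = 0.693 − 0.5776 = 0.1154.
|λ| = √0.1154 = 0.3397.

0.34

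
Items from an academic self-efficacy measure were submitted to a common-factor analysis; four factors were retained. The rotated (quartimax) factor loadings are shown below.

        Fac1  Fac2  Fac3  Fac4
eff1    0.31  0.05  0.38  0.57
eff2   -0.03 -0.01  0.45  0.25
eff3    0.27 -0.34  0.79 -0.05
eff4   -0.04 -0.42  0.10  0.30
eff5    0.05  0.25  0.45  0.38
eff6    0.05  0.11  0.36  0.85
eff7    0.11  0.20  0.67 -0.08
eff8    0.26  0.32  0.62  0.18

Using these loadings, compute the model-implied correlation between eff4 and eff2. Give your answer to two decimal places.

0.13

r̂ = Σ λ_i·λ_j across factors = (-0.04)(-0.03) + (-0.42)(-0.01) + (0.10)(0.45) + (0.30)(0.25)
  = +0.0012 +0.0042 +0.0450 +0.0750 = 0.1254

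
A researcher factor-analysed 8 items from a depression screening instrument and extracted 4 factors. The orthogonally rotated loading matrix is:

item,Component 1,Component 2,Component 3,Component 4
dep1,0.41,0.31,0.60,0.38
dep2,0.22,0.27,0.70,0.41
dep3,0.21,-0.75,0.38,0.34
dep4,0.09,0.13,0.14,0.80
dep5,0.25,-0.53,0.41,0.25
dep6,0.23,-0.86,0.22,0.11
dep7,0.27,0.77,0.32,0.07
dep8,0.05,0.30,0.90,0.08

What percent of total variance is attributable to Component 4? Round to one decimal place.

14.4%

SS loadings for Component 4 = 0.38² + 0.41² + 0.34² + 0.80² + 0.25² + 0.11² + 0.07² + 0.08² = 1.1540
With 8 standardized items, total variance = 8. Proportion = 1.1540/8 = 0.1443 → 14.43%.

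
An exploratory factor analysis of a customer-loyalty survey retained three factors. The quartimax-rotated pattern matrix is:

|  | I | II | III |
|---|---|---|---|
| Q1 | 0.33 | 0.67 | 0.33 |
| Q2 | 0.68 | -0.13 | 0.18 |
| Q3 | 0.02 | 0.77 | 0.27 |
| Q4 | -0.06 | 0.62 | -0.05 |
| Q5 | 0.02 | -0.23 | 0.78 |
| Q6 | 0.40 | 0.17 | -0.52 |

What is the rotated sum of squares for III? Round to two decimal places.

SS loadings for III = 0.33² + 0.18² + 0.27² + (-0.05)² + 0.78² + (-0.52)² = 0.1089 + 0.0324 + 0.0729 + 0.0025 + 0.6084 + 0.2704 = 1.0955

1.10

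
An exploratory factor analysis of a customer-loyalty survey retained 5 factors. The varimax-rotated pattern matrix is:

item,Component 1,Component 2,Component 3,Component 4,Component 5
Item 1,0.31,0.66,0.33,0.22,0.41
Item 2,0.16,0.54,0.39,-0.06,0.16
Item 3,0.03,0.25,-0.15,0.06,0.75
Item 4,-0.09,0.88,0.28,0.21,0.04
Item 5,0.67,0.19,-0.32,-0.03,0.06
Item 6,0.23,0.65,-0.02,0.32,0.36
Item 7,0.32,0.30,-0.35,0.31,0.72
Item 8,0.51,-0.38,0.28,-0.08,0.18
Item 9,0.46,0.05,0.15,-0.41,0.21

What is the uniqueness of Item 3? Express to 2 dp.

h² = 0.03² + 0.25² + (-0.15)² + 0.06² + 0.75² = 0.0009 + 0.0625 + 0.0225 + 0.0036 + 0.5625 = 0.6520
Uniqueness u² = 1 − h² = 1 − 0.6520 = 0.3480

0.35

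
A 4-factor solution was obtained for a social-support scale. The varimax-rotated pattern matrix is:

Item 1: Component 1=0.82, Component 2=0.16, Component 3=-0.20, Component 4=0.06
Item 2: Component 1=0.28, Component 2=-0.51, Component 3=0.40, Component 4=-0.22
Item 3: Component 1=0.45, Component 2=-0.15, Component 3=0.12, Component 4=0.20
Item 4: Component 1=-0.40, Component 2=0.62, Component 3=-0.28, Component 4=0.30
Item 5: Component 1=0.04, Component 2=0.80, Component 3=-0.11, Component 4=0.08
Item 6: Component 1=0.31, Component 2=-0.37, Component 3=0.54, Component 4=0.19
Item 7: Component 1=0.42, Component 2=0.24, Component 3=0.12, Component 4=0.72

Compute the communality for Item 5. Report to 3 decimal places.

0.660

h² = 0.04² + 0.80² + (-0.11)² + 0.08² = 0.0016 + 0.6400 + 0.0121 + 0.0064 = 0.6601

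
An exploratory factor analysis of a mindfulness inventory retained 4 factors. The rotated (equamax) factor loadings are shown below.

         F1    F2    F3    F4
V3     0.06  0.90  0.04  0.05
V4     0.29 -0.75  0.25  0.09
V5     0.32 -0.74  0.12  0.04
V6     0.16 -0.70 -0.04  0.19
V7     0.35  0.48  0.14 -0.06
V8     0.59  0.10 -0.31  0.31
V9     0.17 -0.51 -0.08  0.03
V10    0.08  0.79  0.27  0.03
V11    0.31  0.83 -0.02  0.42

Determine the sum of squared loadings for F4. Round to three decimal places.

0.326

SS loadings for F4 = 0.05² + 0.09² + 0.04² + 0.19² + (-0.06)² + 0.31² + 0.03² + 0.03² + 0.42² = 0.0025 + 0.0081 + 0.0016 + 0.0361 + 0.0036 + 0.0961 + 0.0009 + 0.0009 + 0.1764 = 0.3262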